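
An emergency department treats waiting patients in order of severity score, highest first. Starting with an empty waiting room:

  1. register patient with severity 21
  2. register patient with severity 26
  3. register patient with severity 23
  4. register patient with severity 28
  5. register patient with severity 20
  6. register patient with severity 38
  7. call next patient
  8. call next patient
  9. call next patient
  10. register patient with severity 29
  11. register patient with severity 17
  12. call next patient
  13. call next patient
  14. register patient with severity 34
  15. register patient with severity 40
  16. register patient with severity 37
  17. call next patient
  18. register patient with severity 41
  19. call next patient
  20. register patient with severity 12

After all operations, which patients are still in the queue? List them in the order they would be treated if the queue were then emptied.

37, 34, 21, 20, 17, 12

insert 21 → {21}
insert 26 → {26, 21}
insert 23 → {26, 23, 21}
insert 28 → {28, 26, 23, 21}
insert 20 → {28, 26, 23, 21, 20}
insert 38 → {38, 28, 26, 23, 21, 20}
call next patient → 38; now {28, 26, 23, 21, 20}
call next patient → 28; now {26, 23, 21, 20}
call next patient → 26; now {23, 21, 20}
insert 29 → {29, 23, 21, 20}
insert 17 → {29, 23, 21, 20, 17}
call next patient → 29; now {23, 21, 20, 17}
call next patient → 23; now {21, 20, 17}
insert 34 → {34, 21, 20, 17}
insert 40 → {40, 34, 21, 20, 17}
insert 37 → {40, 37, 34, 21, 20, 17}
call next patient → 40; now {37, 34, 21, 20, 17}
insert 41 → {41, 37, 34, 21, 20, 17}
call next patient → 41; now {37, 34, 21, 20, 17}
insert 12 → {37, 34, 21, 20, 17, 12}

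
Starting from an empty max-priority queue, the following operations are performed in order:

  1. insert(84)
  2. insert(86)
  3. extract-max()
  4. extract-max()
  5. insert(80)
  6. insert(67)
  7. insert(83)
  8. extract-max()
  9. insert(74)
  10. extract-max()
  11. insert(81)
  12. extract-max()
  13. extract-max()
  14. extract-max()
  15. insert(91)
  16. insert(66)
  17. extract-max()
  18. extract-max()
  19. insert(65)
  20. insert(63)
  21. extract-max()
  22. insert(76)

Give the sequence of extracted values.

[86, 84, 83, 80, 81, 74, 67, 91, 66, 65]

insert 84 → {84}
insert 86 → {86, 84}
extract-max → 86; now {84}
extract-max → 84; now {}
insert 80 → {80}
insert 67 → {80, 67}
insert 83 → {83, 80, 67}
extract-max → 83; now {80, 67}
insert 74 → {80, 74, 67}
extract-max → 80; now {74, 67}
insert 81 → {81, 74, 67}
extract-max → 81; now {74, 67}
extract-max → 74; now {67}
extract-max → 67; now {}
insert 91 → {91}
insert 66 → {91, 66}
extract-max → 91; now {66}
extract-max → 66; now {}
insert 65 → {65}
insert 63 → {65, 63}
extract-max → 65; now {63}
insert 76 → {76, 63}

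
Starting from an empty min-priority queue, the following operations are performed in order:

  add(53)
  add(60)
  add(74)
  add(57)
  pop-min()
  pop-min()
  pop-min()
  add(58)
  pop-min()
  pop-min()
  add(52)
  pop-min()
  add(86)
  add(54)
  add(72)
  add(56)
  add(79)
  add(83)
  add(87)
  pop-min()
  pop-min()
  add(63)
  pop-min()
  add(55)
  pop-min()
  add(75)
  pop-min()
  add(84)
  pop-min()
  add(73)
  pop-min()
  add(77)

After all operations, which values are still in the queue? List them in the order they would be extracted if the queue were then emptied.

insert 53 → {53}
insert 60 → {53, 60}
insert 74 → {53, 60, 74}
insert 57 → {53, 57, 60, 74}
pop-min → 53; now {57, 60, 74}
pop-min → 57; now {60, 74}
pop-min → 60; now {74}
insert 58 → {58, 74}
pop-min → 58; now {74}
pop-min → 74; now {}
insert 52 → {52}
pop-min → 52; now {}
insert 86 → {86}
insert 54 → {54, 86}
insert 72 → {54, 72, 86}
insert 56 → {54, 56, 72, 86}
insert 79 → {54, 56, 72, 79, 86}
insert 83 → {54, 56, 72, 79, 83, 86}
insert 87 → {54, 56, 72, 79, 83, 86, 87}
pop-min → 54; now {56, 72, 79, 83, 86, 87}
pop-min → 56; now {72, 79, 83, 86, 87}
insert 63 → {63, 72, 79, 83, 86, 87}
pop-min → 63; now {72, 79, 83, 86, 87}
insert 55 → {55, 72, 79, 83, 86, 87}
pop-min → 55; now {72, 79, 83, 86, 87}
insert 75 → {72, 75, 79, 83, 86, 87}
pop-min → 72; now {75, 79, 83, 86, 87}
insert 84 → {75, 79, 83, 84, 86, 87}
pop-min → 75; now {79, 83, 84, 86, 87}
insert 73 → {73, 79, 83, 84, 86, 87}
pop-min → 73; now {79, 83, 84, 86, 87}
insert 77 → {77, 79, 83, 84, 86, 87}

77 → 79 → 83 → 84 → 86 → 87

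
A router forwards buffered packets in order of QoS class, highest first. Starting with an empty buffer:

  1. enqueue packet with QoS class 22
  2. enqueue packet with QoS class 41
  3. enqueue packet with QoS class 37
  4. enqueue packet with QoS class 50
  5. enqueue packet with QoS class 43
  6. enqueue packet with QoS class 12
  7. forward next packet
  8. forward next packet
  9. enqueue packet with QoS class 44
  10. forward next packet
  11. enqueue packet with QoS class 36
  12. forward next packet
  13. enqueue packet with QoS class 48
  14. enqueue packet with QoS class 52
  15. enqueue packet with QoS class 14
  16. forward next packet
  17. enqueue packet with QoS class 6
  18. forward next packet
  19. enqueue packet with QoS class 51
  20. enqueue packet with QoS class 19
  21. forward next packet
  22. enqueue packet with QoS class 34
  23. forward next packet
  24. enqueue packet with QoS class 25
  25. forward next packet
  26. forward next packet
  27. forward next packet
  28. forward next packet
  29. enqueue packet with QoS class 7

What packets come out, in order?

insert 22 → {22}
insert 41 → {41, 22}
insert 37 → {41, 37, 22}
insert 50 → {50, 41, 37, 22}
insert 43 → {50, 43, 41, 37, 22}
insert 12 → {50, 43, 41, 37, 22, 12}
forward next packet → 50; now {43, 41, 37, 22, 12}
forward next packet → 43; now {41, 37, 22, 12}
insert 44 → {44, 41, 37, 22, 12}
forward next packet → 44; now {41, 37, 22, 12}
insert 36 → {41, 37, 36, 22, 12}
forward next packet → 41; now {37, 36, 22, 12}
insert 48 → {48, 37, 36, 22, 12}
insert 52 → {52, 48, 37, 36, 22, 12}
insert 14 → {52, 48, 37, 36, 22, 14, 12}
forward next packet → 52; now {48, 37, 36, 22, 14, 12}
insert 6 → {48, 37, 36, 22, 14, 12, 6}
forward next packet → 48; now {37, 36, 22, 14, 12, 6}
insert 51 → {51, 37, 36, 22, 14, 12, 6}
insert 19 → {51, 37, 36, 22, 19, 14, 12, 6}
forward next packet → 51; now {37, 36, 22, 19, 14, 12, 6}
insert 34 → {37, 36, 34, 22, 19, 14, 12, 6}
forward next packet → 37; now {36, 34, 22, 19, 14, 12, 6}
insert 25 → {36, 34, 25, 22, 19, 14, 12, 6}
forward next packet → 36; now {34, 25, 22, 19, 14, 12, 6}
forward next packet → 34; now {25, 22, 19, 14, 12, 6}
forward next packet → 25; now {22, 19, 14, 12, 6}
forward next packet → 22; now {19, 14, 12, 6}
insert 7 → {19, 14, 12, 7, 6}

50, 43, 44, 41, 52, 48, 51, 37, 36, 34, 25, 22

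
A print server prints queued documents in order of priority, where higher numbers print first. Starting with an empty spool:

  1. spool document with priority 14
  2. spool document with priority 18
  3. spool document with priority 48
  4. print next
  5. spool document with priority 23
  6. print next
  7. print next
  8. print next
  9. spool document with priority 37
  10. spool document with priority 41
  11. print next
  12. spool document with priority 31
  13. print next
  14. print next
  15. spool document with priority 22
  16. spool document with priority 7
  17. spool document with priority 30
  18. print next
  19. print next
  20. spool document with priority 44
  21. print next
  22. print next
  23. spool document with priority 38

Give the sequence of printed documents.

insert 14 → {14}
insert 18 → {18, 14}
insert 48 → {48, 18, 14}
print next → 48; now {18, 14}
insert 23 → {23, 18, 14}
print next → 23; now {18, 14}
print next → 18; now {14}
print next → 14; now {}
insert 37 → {37}
insert 41 → {41, 37}
print next → 41; now {37}
insert 31 → {37, 31}
print next → 37; now {31}
print next → 31; now {}
insert 22 → {22}
insert 7 → {22, 7}
insert 30 → {30, 22, 7}
print next → 30; now {22, 7}
print next → 22; now {7}
insert 44 → {44, 7}
print next → 44; now {7}
print next → 7; now {}
insert 38 → {38}

48 → 23 → 18 → 14 → 41 → 37 → 31 → 30 → 22 → 44 → 7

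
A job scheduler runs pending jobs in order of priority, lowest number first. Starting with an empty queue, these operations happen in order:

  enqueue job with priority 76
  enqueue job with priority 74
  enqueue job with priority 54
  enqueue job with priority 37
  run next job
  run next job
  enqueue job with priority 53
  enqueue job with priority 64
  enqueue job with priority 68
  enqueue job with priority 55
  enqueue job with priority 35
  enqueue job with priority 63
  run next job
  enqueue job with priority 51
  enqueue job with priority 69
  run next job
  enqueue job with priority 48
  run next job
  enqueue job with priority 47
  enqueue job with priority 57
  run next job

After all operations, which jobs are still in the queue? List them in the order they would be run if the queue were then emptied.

insert 76 → {76}
insert 74 → {74, 76}
insert 54 → {54, 74, 76}
insert 37 → {37, 54, 74, 76}
run next job → 37; now {54, 74, 76}
run next job → 54; now {74, 76}
insert 53 → {53, 74, 76}
insert 64 → {53, 64, 74, 76}
insert 68 → {53, 64, 68, 74, 76}
insert 55 → {53, 55, 64, 68, 74, 76}
insert 35 → {35, 53, 55, 64, 68, 74, 76}
insert 63 → {35, 53, 55, 63, 64, 68, 74, 76}
run next job → 35; now {53, 55, 63, 64, 68, 74, 76}
insert 51 → {51, 53, 55, 63, 64, 68, 74, 76}
insert 69 → {51, 53, 55, 63, 64, 68, 69, 74, 76}
run next job → 51; now {53, 55, 63, 64, 68, 69, 74, 76}
insert 48 → {48, 53, 55, 63, 64, 68, 69, 74, 76}
run next job → 48; now {53, 55, 63, 64, 68, 69, 74, 76}
insert 47 → {47, 53, 55, 63, 64, 68, 69, 74, 76}
insert 57 → {47, 53, 55, 57, 63, 64, 68, 69, 74, 76}
run next job → 47; now {53, 55, 57, 63, 64, 68, 69, 74, 76}

53 → 55 → 57 → 63 → 64 → 68 → 69 → 74 → 76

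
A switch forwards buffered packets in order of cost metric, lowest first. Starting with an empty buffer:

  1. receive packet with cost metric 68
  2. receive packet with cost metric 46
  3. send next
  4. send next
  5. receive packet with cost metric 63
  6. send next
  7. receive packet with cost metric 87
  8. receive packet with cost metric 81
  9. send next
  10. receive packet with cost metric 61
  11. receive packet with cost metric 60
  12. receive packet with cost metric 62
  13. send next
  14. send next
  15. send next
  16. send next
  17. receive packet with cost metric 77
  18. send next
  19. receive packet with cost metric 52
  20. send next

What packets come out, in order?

46, 68, 63, 81, 60, 61, 62, 87, 77, 52

insert 68 → {68}
insert 46 → {46, 68}
send next → 46; now {68}
send next → 68; now {}
insert 63 → {63}
send next → 63; now {}
insert 87 → {87}
insert 81 → {81, 87}
send next → 81; now {87}
insert 61 → {61, 87}
insert 60 → {60, 61, 87}
insert 62 → {60, 61, 62, 87}
send next → 60; now {61, 62, 87}
send next → 61; now {62, 87}
send next → 62; now {87}
send next → 87; now {}
insert 77 → {77}
send next → 77; now {}
insert 52 → {52}
send next → 52; now {}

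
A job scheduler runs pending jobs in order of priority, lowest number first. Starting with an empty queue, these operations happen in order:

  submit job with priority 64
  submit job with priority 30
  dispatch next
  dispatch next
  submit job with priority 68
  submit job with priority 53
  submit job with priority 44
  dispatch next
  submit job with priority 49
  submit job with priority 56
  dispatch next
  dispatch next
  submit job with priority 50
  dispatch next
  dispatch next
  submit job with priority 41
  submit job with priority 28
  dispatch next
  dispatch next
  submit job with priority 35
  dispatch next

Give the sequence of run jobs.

30, 64, 44, 49, 53, 50, 56, 28, 41, 35

insert 64 → {64}
insert 30 → {30, 64}
dispatch next → 30; now {64}
dispatch next → 64; now {}
insert 68 → {68}
insert 53 → {53, 68}
insert 44 → {44, 53, 68}
dispatch next → 44; now {53, 68}
insert 49 → {49, 53, 68}
insert 56 → {49, 53, 56, 68}
dispatch next → 49; now {53, 56, 68}
dispatch next → 53; now {56, 68}
insert 50 → {50, 56, 68}
dispatch next → 50; now {56, 68}
dispatch next → 56; now {68}
insert 41 → {41, 68}
insert 28 → {28, 41, 68}
dispatch next → 28; now {41, 68}
dispatch next → 41; now {68}
insert 35 → {35, 68}
dispatch next → 35; now {68}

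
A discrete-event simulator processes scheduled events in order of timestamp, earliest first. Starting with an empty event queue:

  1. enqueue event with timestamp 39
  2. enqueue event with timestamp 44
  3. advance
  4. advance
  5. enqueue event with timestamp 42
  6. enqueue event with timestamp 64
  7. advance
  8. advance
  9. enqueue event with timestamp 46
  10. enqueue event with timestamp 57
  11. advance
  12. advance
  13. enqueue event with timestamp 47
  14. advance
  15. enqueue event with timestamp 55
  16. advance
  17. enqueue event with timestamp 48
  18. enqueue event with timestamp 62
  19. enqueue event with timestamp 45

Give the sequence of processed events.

insert 39 → {39}
insert 44 → {39, 44}
advance → 39; now {44}
advance → 44; now {}
insert 42 → {42}
insert 64 → {42, 64}
advance → 42; now {64}
advance → 64; now {}
insert 46 → {46}
insert 57 → {46, 57}
advance → 46; now {57}
advance → 57; now {}
insert 47 → {47}
advance → 47; now {}
insert 55 → {55}
advance → 55; now {}
insert 48 → {48}
insert 62 → {48, 62}
insert 45 → {45, 48, 62}

[39, 44, 42, 64, 46, 57, 47, 55]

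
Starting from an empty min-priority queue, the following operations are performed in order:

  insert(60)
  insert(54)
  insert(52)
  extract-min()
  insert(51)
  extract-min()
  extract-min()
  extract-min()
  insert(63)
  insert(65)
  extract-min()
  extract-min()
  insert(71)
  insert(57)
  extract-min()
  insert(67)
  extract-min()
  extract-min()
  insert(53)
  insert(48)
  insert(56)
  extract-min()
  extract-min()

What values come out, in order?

insert 60 → {60}
insert 54 → {54, 60}
insert 52 → {52, 54, 60}
extract-min → 52; now {54, 60}
insert 51 → {51, 54, 60}
extract-min → 51; now {54, 60}
extract-min → 54; now {60}
extract-min → 60; now {}
insert 63 → {63}
insert 65 → {63, 65}
extract-min → 63; now {65}
extract-min → 65; now {}
insert 71 → {71}
insert 57 → {57, 71}
extract-min → 57; now {71}
insert 67 → {67, 71}
extract-min → 67; now {71}
extract-min → 71; now {}
insert 53 → {53}
insert 48 → {48, 53}
insert 56 → {48, 53, 56}
extract-min → 48; now {53, 56}
extract-min → 53; now {56}

[52, 51, 54, 60, 63, 65, 57, 67, 71, 48, 53]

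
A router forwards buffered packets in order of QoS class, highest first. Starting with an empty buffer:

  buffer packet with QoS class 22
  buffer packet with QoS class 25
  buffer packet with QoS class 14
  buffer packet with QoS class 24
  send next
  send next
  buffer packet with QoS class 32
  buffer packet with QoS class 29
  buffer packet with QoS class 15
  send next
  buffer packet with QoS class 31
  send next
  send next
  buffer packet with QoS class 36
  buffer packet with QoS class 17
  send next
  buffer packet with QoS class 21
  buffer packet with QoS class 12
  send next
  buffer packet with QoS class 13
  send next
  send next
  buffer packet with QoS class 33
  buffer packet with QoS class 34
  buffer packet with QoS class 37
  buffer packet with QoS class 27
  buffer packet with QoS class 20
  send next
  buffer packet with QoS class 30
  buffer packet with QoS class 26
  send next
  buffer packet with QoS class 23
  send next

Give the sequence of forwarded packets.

25, 24, 32, 31, 29, 36, 22, 21, 17, 37, 34, 33

insert 22 → {22}
insert 25 → {25, 22}
insert 14 → {25, 22, 14}
insert 24 → {25, 24, 22, 14}
send next → 25; now {24, 22, 14}
send next → 24; now {22, 14}
insert 32 → {32, 22, 14}
insert 29 → {32, 29, 22, 14}
insert 15 → {32, 29, 22, 15, 14}
send next → 32; now {29, 22, 15, 14}
insert 31 → {31, 29, 22, 15, 14}
send next → 31; now {29, 22, 15, 14}
send next → 29; now {22, 15, 14}
insert 36 → {36, 22, 15, 14}
insert 17 → {36, 22, 17, 15, 14}
send next → 36; now {22, 17, 15, 14}
insert 21 → {22, 21, 17, 15, 14}
insert 12 → {22, 21, 17, 15, 14, 12}
send next → 22; now {21, 17, 15, 14, 12}
insert 13 → {21, 17, 15, 14, 13, 12}
send next → 21; now {17, 15, 14, 13, 12}
send next → 17; now {15, 14, 13, 12}
insert 33 → {33, 15, 14, 13, 12}
insert 34 → {34, 33, 15, 14, 13, 12}
insert 37 → {37, 34, 33, 15, 14, 13, 12}
insert 27 → {37, 34, 33, 27, 15, 14, 13, 12}
insert 20 → {37, 34, 33, 27, 20, 15, 14, 13, 12}
send next → 37; now {34, 33, 27, 20, 15, 14, 13, 12}
insert 30 → {34, 33, 30, 27, 20, 15, 14, 13, 12}
insert 26 → {34, 33, 30, 27, 26, 20, 15, 14, 13, 12}
send next → 34; now {33, 30, 27, 26, 20, 15, 14, 13, 12}
insert 23 → {33, 30, 27, 26, 23, 20, 15, 14, 13, 12}
send next → 33; now {30, 27, 26, 23, 20, 15, 14, 13, 12}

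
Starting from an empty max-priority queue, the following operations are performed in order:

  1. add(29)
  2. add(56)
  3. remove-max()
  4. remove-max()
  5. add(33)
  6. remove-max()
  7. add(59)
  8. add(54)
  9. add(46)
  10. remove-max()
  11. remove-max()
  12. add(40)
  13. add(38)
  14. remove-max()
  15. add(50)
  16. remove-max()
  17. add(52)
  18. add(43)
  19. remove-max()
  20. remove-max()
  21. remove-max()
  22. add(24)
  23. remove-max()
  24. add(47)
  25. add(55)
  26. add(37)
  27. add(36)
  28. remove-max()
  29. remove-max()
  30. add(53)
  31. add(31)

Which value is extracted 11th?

insert 29 → {29}
insert 56 → {56, 29}
remove-max → 56; now {29}
remove-max → 29; now {}
insert 33 → {33}
remove-max → 33; now {}
insert 59 → {59}
insert 54 → {59, 54}
insert 46 → {59, 54, 46}
remove-max → 59; now {54, 46}
remove-max → 54; now {46}
insert 40 → {46, 40}
insert 38 → {46, 40, 38}
remove-max → 46; now {40, 38}
insert 50 → {50, 40, 38}
remove-max → 50; now {40, 38}
insert 52 → {52, 40, 38}
insert 43 → {52, 43, 40, 38}
remove-max → 52; now {43, 40, 38}
remove-max → 43; now {40, 38}
remove-max → 40; now {38}
insert 24 → {38, 24}
remove-max → 38; now {24}
insert 47 → {47, 24}
insert 55 → {55, 47, 24}
insert 37 → {55, 47, 37, 24}
insert 36 → {55, 47, 37, 36, 24}
remove-max → 55; now {47, 37, 36, 24}
remove-max → 47; now {37, 36, 24}
insert 53 → {53, 37, 36, 24}
insert 31 → {53, 37, 36, 31, 24}

38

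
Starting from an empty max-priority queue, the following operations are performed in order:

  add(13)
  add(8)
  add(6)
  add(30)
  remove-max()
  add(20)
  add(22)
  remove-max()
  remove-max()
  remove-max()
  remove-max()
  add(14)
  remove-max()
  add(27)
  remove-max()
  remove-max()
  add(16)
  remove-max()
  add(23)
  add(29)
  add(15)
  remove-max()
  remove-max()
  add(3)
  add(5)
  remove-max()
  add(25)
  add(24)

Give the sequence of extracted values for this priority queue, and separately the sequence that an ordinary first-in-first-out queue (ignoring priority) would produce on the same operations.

priority queue: 30, 22, 20, 13, 8, 14, 27, 6, 16, 29, 23, 15; FIFO queue: 13, 8, 6, 30, 20, 22, 14, 27, 16, 23, 29, 15

insert 13 → {13}
insert 8 → {13, 8}
insert 6 → {13, 8, 6}
insert 30 → {30, 13, 8, 6}
remove-max → 30; now {13, 8, 6}
insert 20 → {20, 13, 8, 6}
insert 22 → {22, 20, 13, 8, 6}
remove-max → 22; now {20, 13, 8, 6}
remove-max → 20; now {13, 8, 6}
remove-max → 13; now {8, 6}
remove-max → 8; now {6}
insert 14 → {14, 6}
remove-max → 14; now {6}
insert 27 → {27, 6}
remove-max → 27; now {6}
remove-max → 6; now {}
insert 16 → {16}
remove-max → 16; now {}
insert 23 → {23}
insert 29 → {29, 23}
insert 15 → {29, 23, 15}
remove-max → 29; now {23, 15}
remove-max → 23; now {15}
insert 3 → {15, 3}
insert 5 → {15, 5, 3}
remove-max → 15; now {5, 3}
insert 25 → {25, 5, 3}
insert 24 → {25, 24, 5, 3}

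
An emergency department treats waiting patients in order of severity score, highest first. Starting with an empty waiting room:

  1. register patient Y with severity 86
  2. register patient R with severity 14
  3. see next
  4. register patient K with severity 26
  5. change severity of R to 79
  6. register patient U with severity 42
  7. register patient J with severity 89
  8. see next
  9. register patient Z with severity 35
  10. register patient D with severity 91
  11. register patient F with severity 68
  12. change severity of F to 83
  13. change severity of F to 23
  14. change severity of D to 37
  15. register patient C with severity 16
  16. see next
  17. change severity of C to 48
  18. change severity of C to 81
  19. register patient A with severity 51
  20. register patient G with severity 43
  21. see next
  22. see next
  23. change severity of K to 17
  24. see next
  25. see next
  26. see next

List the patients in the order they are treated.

add Y (severity 86) → {Y:86}
add R (severity 14) → {Y:86, R:14}
see next → Y; now {R:14}
add K (severity 26) → {K:26, R:14}
update R to severity 79 → {R:79, K:26}
add U (severity 42) → {R:79, U:42, K:26}
add J (severity 89) → {J:89, R:79, U:42, K:26}
see next → J; now {R:79, U:42, K:26}
add Z (severity 35) → {R:79, U:42, Z:35, K:26}
add D (severity 91) → {D:91, R:79, U:42, Z:35, K:26}
add F (severity 68) → {D:91, R:79, F:68, U:42, Z:35, K:26}
update F to severity 83 → {D:91, F:83, R:79, U:42, Z:35, K:26}
update F to severity 23 → {D:91, R:79, U:42, Z:35, K:26, F:23}
update D to severity 37 → {R:79, U:42, D:37, Z:35, K:26, F:23}
add C (severity 16) → {R:79, U:42, D:37, Z:35, K:26, F:23, C:16}
see next → R; now {U:42, D:37, Z:35, K:26, F:23, C:16}
update C to severity 48 → {C:48, U:42, D:37, Z:35, K:26, F:23}
update C to severity 81 → {C:81, U:42, D:37, Z:35, K:26, F:23}
add A (severity 51) → {C:81, A:51, U:42, D:37, Z:35, K:26, F:23}
add G (severity 43) → {C:81, A:51, G:43, U:42, D:37, Z:35, K:26, F:23}
see next → C; now {A:51, G:43, U:42, D:37, Z:35, K:26, F:23}
see next → A; now {G:43, U:42, D:37, Z:35, K:26, F:23}
update K to severity 17 → {G:43, U:42, D:37, Z:35, F:23, K:17}
see next → G; now {U:42, D:37, Z:35, F:23, K:17}
see next → U; now {D:37, Z:35, F:23, K:17}
see next → D; now {Z:35, F:23, K:17}

Y, J, R, C, A, G, U, D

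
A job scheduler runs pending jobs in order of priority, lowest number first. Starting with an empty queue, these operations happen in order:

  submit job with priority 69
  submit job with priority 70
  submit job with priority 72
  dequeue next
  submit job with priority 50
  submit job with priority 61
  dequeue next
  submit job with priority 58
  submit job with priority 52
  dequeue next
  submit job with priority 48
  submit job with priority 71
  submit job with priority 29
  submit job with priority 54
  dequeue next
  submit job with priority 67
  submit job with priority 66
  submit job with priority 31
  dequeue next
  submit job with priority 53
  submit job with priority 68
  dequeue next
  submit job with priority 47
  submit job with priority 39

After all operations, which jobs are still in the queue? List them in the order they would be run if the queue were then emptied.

insert 69 → {69}
insert 70 → {69, 70}
insert 72 → {69, 70, 72}
dequeue next → 69; now {70, 72}
insert 50 → {50, 70, 72}
insert 61 → {50, 61, 70, 72}
dequeue next → 50; now {61, 70, 72}
insert 58 → {58, 61, 70, 72}
insert 52 → {52, 58, 61, 70, 72}
dequeue next → 52; now {58, 61, 70, 72}
insert 48 → {48, 58, 61, 70, 72}
insert 71 → {48, 58, 61, 70, 71, 72}
insert 29 → {29, 48, 58, 61, 70, 71, 72}
insert 54 → {29, 48, 54, 58, 61, 70, 71, 72}
dequeue next → 29; now {48, 54, 58, 61, 70, 71, 72}
insert 67 → {48, 54, 58, 61, 67, 70, 71, 72}
insert 66 → {48, 54, 58, 61, 66, 67, 70, 71, 72}
insert 31 → {31, 48, 54, 58, 61, 66, 67, 70, 71, 72}
dequeue next → 31; now {48, 54, 58, 61, 66, 67, 70, 71, 72}
insert 53 → {48, 53, 54, 58, 61, 66, 67, 70, 71, 72}
insert 68 → {48, 53, 54, 58, 61, 66, 67, 68, 70, 71, 72}
dequeue next → 48; now {53, 54, 58, 61, 66, 67, 68, 70, 71, 72}
insert 47 → {47, 53, 54, 58, 61, 66, 67, 68, 70, 71, 72}
insert 39 → {39, 47, 53, 54, 58, 61, 66, 67, 68, 70, 71, 72}

39 → 47 → 53 → 54 → 58 → 61 → 66 → 67 → 68 → 70 → 71 → 72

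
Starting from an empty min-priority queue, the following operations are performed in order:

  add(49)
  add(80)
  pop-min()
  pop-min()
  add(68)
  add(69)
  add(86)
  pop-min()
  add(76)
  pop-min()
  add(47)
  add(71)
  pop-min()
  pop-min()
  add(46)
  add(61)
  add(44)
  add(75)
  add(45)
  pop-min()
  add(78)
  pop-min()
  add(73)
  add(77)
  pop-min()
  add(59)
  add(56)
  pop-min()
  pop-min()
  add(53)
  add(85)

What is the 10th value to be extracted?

56

insert 49 → {49}
insert 80 → {49, 80}
pop-min → 49; now {80}
pop-min → 80; now {}
insert 68 → {68}
insert 69 → {68, 69}
insert 86 → {68, 69, 86}
pop-min → 68; now {69, 86}
insert 76 → {69, 76, 86}
pop-min → 69; now {76, 86}
insert 47 → {47, 76, 86}
insert 71 → {47, 71, 76, 86}
pop-min → 47; now {71, 76, 86}
pop-min → 71; now {76, 86}
insert 46 → {46, 76, 86}
insert 61 → {46, 61, 76, 86}
insert 44 → {44, 46, 61, 76, 86}
insert 75 → {44, 46, 61, 75, 76, 86}
insert 45 → {44, 45, 46, 61, 75, 76, 86}
pop-min → 44; now {45, 46, 61, 75, 76, 86}
insert 78 → {45, 46, 61, 75, 76, 78, 86}
pop-min → 45; now {46, 61, 75, 76, 78, 86}
insert 73 → {46, 61, 73, 75, 76, 78, 86}
insert 77 → {46, 61, 73, 75, 76, 77, 78, 86}
pop-min → 46; now {61, 73, 75, 76, 77, 78, 86}
insert 59 → {59, 61, 73, 75, 76, 77, 78, 86}
insert 56 → {56, 59, 61, 73, 75, 76, 77, 78, 86}
pop-min → 56; now {59, 61, 73, 75, 76, 77, 78, 86}
pop-min → 59; now {61, 73, 75, 76, 77, 78, 86}
insert 53 → {53, 61, 73, 75, 76, 77, 78, 86}
insert 85 → {53, 61, 73, 75, 76, 77, 78, 85, 86}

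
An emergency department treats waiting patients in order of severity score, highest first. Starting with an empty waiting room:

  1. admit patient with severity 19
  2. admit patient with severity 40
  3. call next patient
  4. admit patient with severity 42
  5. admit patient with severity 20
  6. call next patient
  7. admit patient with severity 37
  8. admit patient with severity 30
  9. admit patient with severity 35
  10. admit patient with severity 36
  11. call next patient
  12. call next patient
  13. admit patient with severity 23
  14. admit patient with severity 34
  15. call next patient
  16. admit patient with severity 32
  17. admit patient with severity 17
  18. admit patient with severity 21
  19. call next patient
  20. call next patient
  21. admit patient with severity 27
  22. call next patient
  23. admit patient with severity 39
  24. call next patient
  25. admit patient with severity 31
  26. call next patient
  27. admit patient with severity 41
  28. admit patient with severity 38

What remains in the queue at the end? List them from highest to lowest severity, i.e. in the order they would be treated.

41 → 38 → 27 → 23 → 21 → 20 → 19 → 17

insert 19 → {19}
insert 40 → {40, 19}
call next patient → 40; now {19}
insert 42 → {42, 19}
insert 20 → {42, 20, 19}
call next patient → 42; now {20, 19}
insert 37 → {37, 20, 19}
insert 30 → {37, 30, 20, 19}
insert 35 → {37, 35, 30, 20, 19}
insert 36 → {37, 36, 35, 30, 20, 19}
call next patient → 37; now {36, 35, 30, 20, 19}
call next patient → 36; now {35, 30, 20, 19}
insert 23 → {35, 30, 23, 20, 19}
insert 34 → {35, 34, 30, 23, 20, 19}
call next patient → 35; now {34, 30, 23, 20, 19}
insert 32 → {34, 32, 30, 23, 20, 19}
insert 17 → {34, 32, 30, 23, 20, 19, 17}
insert 21 → {34, 32, 30, 23, 21, 20, 19, 17}
call next patient → 34; now {32, 30, 23, 21, 20, 19, 17}
call next patient → 32; now {30, 23, 21, 20, 19, 17}
insert 27 → {30, 27, 23, 21, 20, 19, 17}
call next patient → 30; now {27, 23, 21, 20, 19, 17}
insert 39 → {39, 27, 23, 21, 20, 19, 17}
call next patient → 39; now {27, 23, 21, 20, 19, 17}
insert 31 → {31, 27, 23, 21, 20, 19, 17}
call next patient → 31; now {27, 23, 21, 20, 19, 17}
insert 41 → {41, 27, 23, 21, 20, 19, 17}
insert 38 → {41, 38, 27, 23, 21, 20, 19, 17}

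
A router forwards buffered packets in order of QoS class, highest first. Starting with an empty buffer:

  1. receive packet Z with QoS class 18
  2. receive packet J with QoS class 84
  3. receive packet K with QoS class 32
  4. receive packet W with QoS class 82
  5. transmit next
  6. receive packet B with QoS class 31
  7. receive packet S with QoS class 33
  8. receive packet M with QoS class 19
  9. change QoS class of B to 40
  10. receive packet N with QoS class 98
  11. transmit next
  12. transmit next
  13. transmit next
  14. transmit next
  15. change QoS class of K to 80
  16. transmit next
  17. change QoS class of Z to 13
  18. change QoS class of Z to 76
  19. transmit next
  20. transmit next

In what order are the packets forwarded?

J, N, W, B, S, K, Z, M

add Z (QoS class 18) → {Z:18}
add J (QoS class 84) → {J:84, Z:18}
add K (QoS class 32) → {J:84, K:32, Z:18}
add W (QoS class 82) → {J:84, W:82, K:32, Z:18}
transmit next → J; now {W:82, K:32, Z:18}
add B (QoS class 31) → {W:82, K:32, B:31, Z:18}
add S (QoS class 33) → {W:82, S:33, K:32, B:31, Z:18}
add M (QoS class 19) → {W:82, S:33, K:32, B:31, M:19, Z:18}
update B to QoS class 40 → {W:82, B:40, S:33, K:32, M:19, Z:18}
add N (QoS class 98) → {N:98, W:82, B:40, S:33, K:32, M:19, Z:18}
transmit next → N; now {W:82, B:40, S:33, K:32, M:19, Z:18}
transmit next → W; now {B:40, S:33, K:32, M:19, Z:18}
transmit next → B; now {S:33, K:32, M:19, Z:18}
transmit next → S; now {K:32, M:19, Z:18}
update K to QoS class 80 → {K:80, M:19, Z:18}
transmit next → K; now {M:19, Z:18}
update Z to QoS class 13 → {M:19, Z:13}
update Z to QoS class 76 → {Z:76, M:19}
transmit next → Z; now {M:19}
transmit next → M; now {}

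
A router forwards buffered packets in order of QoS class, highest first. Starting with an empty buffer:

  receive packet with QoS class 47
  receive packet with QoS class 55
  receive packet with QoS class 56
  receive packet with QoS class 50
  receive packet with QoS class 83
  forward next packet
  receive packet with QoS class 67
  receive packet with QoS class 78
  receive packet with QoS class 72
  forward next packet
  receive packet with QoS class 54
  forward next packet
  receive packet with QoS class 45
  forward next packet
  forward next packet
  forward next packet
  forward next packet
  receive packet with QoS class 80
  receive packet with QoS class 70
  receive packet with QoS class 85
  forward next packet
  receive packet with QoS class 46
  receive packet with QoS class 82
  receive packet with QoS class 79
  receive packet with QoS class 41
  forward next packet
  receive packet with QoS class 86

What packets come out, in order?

83 → 78 → 72 → 67 → 56 → 55 → 54 → 85 → 82

insert 47 → {47}
insert 55 → {55, 47}
insert 56 → {56, 55, 47}
insert 50 → {56, 55, 50, 47}
insert 83 → {83, 56, 55, 50, 47}
forward next packet → 83; now {56, 55, 50, 47}
insert 67 → {67, 56, 55, 50, 47}
insert 78 → {78, 67, 56, 55, 50, 47}
insert 72 → {78, 72, 67, 56, 55, 50, 47}
forward next packet → 78; now {72, 67, 56, 55, 50, 47}
insert 54 → {72, 67, 56, 55, 54, 50, 47}
forward next packet → 72; now {67, 56, 55, 54, 50, 47}
insert 45 → {67, 56, 55, 54, 50, 47, 45}
forward next packet → 67; now {56, 55, 54, 50, 47, 45}
forward next packet → 56; now {55, 54, 50, 47, 45}
forward next packet → 55; now {54, 50, 47, 45}
forward next packet → 54; now {50, 47, 45}
insert 80 → {80, 50, 47, 45}
insert 70 → {80, 70, 50, 47, 45}
insert 85 → {85, 80, 70, 50, 47, 45}
forward next packet → 85; now {80, 70, 50, 47, 45}
insert 46 → {80, 70, 50, 47, 46, 45}
insert 82 → {82, 80, 70, 50, 47, 46, 45}
insert 79 → {82, 80, 79, 70, 50, 47, 46, 45}
insert 41 → {82, 80, 79, 70, 50, 47, 46, 45, 41}
forward next packet → 82; now {80, 79, 70, 50, 47, 46, 45, 41}
insert 86 → {86, 80, 79, 70, 50, 47, 46, 45, 41}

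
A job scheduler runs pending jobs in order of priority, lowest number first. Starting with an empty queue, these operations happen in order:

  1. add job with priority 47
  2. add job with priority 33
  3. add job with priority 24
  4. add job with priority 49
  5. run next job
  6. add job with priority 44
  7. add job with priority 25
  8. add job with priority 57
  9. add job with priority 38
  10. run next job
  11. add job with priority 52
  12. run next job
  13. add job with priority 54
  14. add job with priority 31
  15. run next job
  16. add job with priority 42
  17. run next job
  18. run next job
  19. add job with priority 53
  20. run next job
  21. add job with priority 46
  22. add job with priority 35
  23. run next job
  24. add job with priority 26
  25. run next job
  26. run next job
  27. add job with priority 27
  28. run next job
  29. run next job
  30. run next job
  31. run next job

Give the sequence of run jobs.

insert 47 → {47}
insert 33 → {33, 47}
insert 24 → {24, 33, 47}
insert 49 → {24, 33, 47, 49}
run next job → 24; now {33, 47, 49}
insert 44 → {33, 44, 47, 49}
insert 25 → {25, 33, 44, 47, 49}
insert 57 → {25, 33, 44, 47, 49, 57}
insert 38 → {25, 33, 38, 44, 47, 49, 57}
run next job → 25; now {33, 38, 44, 47, 49, 57}
insert 52 → {33, 38, 44, 47, 49, 52, 57}
run next job → 33; now {38, 44, 47, 49, 52, 57}
insert 54 → {38, 44, 47, 49, 52, 54, 57}
insert 31 → {31, 38, 44, 47, 49, 52, 54, 57}
run next job → 31; now {38, 44, 47, 49, 52, 54, 57}
insert 42 → {38, 42, 44, 47, 49, 52, 54, 57}
run next job → 38; now {42, 44, 47, 49, 52, 54, 57}
run next job → 42; now {44, 47, 49, 52, 54, 57}
insert 53 → {44, 47, 49, 52, 53, 54, 57}
run next job → 44; now {47, 49, 52, 53, 54, 57}
insert 46 → {46, 47, 49, 52, 53, 54, 57}
insert 35 → {35, 46, 47, 49, 52, 53, 54, 57}
run next job → 35; now {46, 47, 49, 52, 53, 54, 57}
insert 26 → {26, 46, 47, 49, 52, 53, 54, 57}
run next job → 26; now {46, 47, 49, 52, 53, 54, 57}
run next job → 46; now {47, 49, 52, 53, 54, 57}
insert 27 → {27, 47, 49, 52, 53, 54, 57}
run next job → 27; now {47, 49, 52, 53, 54, 57}
run next job → 47; now {49, 52, 53, 54, 57}
run next job → 49; now {52, 53, 54, 57}
run next job → 52; now {53, 54, 57}

[24, 25, 33, 31, 38, 42, 44, 35, 26, 46, 27, 47, 49, 52]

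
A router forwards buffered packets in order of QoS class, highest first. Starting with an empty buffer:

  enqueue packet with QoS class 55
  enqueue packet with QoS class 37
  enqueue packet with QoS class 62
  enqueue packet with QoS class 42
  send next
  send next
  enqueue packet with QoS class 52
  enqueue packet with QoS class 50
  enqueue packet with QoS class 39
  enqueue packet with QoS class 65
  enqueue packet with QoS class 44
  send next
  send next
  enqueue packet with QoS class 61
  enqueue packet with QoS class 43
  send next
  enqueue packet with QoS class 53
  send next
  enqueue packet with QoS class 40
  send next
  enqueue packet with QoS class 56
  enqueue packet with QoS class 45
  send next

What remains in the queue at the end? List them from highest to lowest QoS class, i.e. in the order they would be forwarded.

insert 55 → {55}
insert 37 → {55, 37}
insert 62 → {62, 55, 37}
insert 42 → {62, 55, 42, 37}
send next → 62; now {55, 42, 37}
send next → 55; now {42, 37}
insert 52 → {52, 42, 37}
insert 50 → {52, 50, 42, 37}
insert 39 → {52, 50, 42, 39, 37}
insert 65 → {65, 52, 50, 42, 39, 37}
insert 44 → {65, 52, 50, 44, 42, 39, 37}
send next → 65; now {52, 50, 44, 42, 39, 37}
send next → 52; now {50, 44, 42, 39, 37}
insert 61 → {61, 50, 44, 42, 39, 37}
insert 43 → {61, 50, 44, 43, 42, 39, 37}
send next → 61; now {50, 44, 43, 42, 39, 37}
insert 53 → {53, 50, 44, 43, 42, 39, 37}
send next → 53; now {50, 44, 43, 42, 39, 37}
insert 40 → {50, 44, 43, 42, 40, 39, 37}
send next → 50; now {44, 43, 42, 40, 39, 37}
insert 56 → {56, 44, 43, 42, 40, 39, 37}
insert 45 → {56, 45, 44, 43, 42, 40, 39, 37}
send next → 56; now {45, 44, 43, 42, 40, 39, 37}

[45, 44, 43, 42, 40, 39, 37]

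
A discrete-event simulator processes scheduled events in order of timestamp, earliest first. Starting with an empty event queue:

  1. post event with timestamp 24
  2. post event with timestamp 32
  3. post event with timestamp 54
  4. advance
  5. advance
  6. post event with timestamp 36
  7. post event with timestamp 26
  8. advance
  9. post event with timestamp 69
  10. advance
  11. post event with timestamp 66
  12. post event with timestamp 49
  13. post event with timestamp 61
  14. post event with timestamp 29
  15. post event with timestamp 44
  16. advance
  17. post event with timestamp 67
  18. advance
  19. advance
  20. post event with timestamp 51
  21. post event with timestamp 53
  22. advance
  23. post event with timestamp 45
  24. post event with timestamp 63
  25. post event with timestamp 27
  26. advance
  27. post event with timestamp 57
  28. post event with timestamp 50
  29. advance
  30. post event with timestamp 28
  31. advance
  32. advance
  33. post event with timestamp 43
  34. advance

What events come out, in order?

24 → 32 → 26 → 36 → 29 → 44 → 49 → 51 → 27 → 45 → 28 → 50 → 43

insert 24 → {24}
insert 32 → {24, 32}
insert 54 → {24, 32, 54}
advance → 24; now {32, 54}
advance → 32; now {54}
insert 36 → {36, 54}
insert 26 → {26, 36, 54}
advance → 26; now {36, 54}
insert 69 → {36, 54, 69}
advance → 36; now {54, 69}
insert 66 → {54, 66, 69}
insert 49 → {49, 54, 66, 69}
insert 61 → {49, 54, 61, 66, 69}
insert 29 → {29, 49, 54, 61, 66, 69}
insert 44 → {29, 44, 49, 54, 61, 66, 69}
advance → 29; now {44, 49, 54, 61, 66, 69}
insert 67 → {44, 49, 54, 61, 66, 67, 69}
advance → 44; now {49, 54, 61, 66, 67, 69}
advance → 49; now {54, 61, 66, 67, 69}
insert 51 → {51, 54, 61, 66, 67, 69}
insert 53 → {51, 53, 54, 61, 66, 67, 69}
advance → 51; now {53, 54, 61, 66, 67, 69}
insert 45 → {45, 53, 54, 61, 66, 67, 69}
insert 63 → {45, 53, 54, 61, 63, 66, 67, 69}
insert 27 → {27, 45, 53, 54, 61, 63, 66, 67, 69}
advance → 27; now {45, 53, 54, 61, 63, 66, 67, 69}
insert 57 → {45, 53, 54, 57, 61, 63, 66, 67, 69}
insert 50 → {45, 50, 53, 54, 57, 61, 63, 66, 67, 69}
advance → 45; now {50, 53, 54, 57, 61, 63, 66, 67, 69}
insert 28 → {28, 50, 53, 54, 57, 61, 63, 66, 67, 69}
advance → 28; now {50, 53, 54, 57, 61, 63, 66, 67, 69}
advance → 50; now {53, 54, 57, 61, 63, 66, 67, 69}
insert 43 → {43, 53, 54, 57, 61, 63, 66, 67, 69}
advance → 43; now {53, 54, 57, 61, 63, 66, 67, 69}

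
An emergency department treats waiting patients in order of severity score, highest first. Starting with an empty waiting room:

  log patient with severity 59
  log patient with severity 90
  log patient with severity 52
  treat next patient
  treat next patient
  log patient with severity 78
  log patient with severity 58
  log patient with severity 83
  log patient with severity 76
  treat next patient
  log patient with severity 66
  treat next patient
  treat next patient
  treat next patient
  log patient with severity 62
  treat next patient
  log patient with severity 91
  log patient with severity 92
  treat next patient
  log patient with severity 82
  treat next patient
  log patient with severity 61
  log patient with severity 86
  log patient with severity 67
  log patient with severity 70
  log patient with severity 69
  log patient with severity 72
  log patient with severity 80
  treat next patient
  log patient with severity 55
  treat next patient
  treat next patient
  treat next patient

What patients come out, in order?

90, 59, 83, 78, 76, 66, 62, 92, 91, 86, 82, 80, 72

insert 59 → {59}
insert 90 → {90, 59}
insert 52 → {90, 59, 52}
treat next patient → 90; now {59, 52}
treat next patient → 59; now {52}
insert 78 → {78, 52}
insert 58 → {78, 58, 52}
insert 83 → {83, 78, 58, 52}
insert 76 → {83, 78, 76, 58, 52}
treat next patient → 83; now {78, 76, 58, 52}
insert 66 → {78, 76, 66, 58, 52}
treat next patient → 78; now {76, 66, 58, 52}
treat next patient → 76; now {66, 58, 52}
treat next patient → 66; now {58, 52}
insert 62 → {62, 58, 52}
treat next patient → 62; now {58, 52}
insert 91 → {91, 58, 52}
insert 92 → {92, 91, 58, 52}
treat next patient → 92; now {91, 58, 52}
insert 82 → {91, 82, 58, 52}
treat next patient → 91; now {82, 58, 52}
insert 61 → {82, 61, 58, 52}
insert 86 → {86, 82, 61, 58, 52}
insert 67 → {86, 82, 67, 61, 58, 52}
insert 70 → {86, 82, 70, 67, 61, 58, 52}
insert 69 → {86, 82, 70, 69, 67, 61, 58, 52}
insert 72 → {86, 82, 72, 70, 69, 67, 61, 58, 52}
insert 80 → {86, 82, 80, 72, 70, 69, 67, 61, 58, 52}
treat next patient → 86; now {82, 80, 72, 70, 69, 67, 61, 58, 52}
insert 55 → {82, 80, 72, 70, 69, 67, 61, 58, 55, 52}
treat next patient → 82; now {80, 72, 70, 69, 67, 61, 58, 55, 52}
treat next patient → 80; now {72, 70, 69, 67, 61, 58, 55, 52}
treat next patient → 72; now {70, 69, 67, 61, 58, 55, 52}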